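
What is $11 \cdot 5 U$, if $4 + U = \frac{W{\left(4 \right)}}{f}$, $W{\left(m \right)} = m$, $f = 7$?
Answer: $- \frac{1320}{7} \approx -188.57$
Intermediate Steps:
$U = - \frac{24}{7}$ ($U = -4 + \frac{4}{7} = - \frac{24}{7} \approx -3.4286$)
$11 \cdot 5 U = 11 \cdot 5 \left(- \frac{24}{7}\right) = 55 \left(- \frac{24}{7}\right) = - \frac{1320}{7}$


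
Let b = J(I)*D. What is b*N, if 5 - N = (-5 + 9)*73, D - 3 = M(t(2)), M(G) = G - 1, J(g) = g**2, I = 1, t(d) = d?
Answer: -1148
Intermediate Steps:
M(G) = -1 + G
D = 4 (D = 3 + (-1 + 2) = 3 + 1 = 4)
N = -287 (N = 5 - (-5 + 9)*73 = 5 - 4*73 = 5 - 1*292 = 5 - 292 = -287)
b = 4 (b = 1**2*4 = 1*4 = 4)
b*N = 4*(-287) = -1148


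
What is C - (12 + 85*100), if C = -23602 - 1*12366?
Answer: -44480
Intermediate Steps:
C = -35968 (C = -23602 - 12366 = -35968)
C - (12 + 85*100) = -35968 - (12 + 85*100) = -35968 - (12 + 8500) = -35968 - 1*8512 = -35968 - 8512 = -44480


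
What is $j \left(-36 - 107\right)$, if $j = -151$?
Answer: $21593$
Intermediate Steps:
$j \left(-36 - 107\right) = - 151 \left(-36 - 107\right) = \left(-151\right) \left(-143\right) = 21593$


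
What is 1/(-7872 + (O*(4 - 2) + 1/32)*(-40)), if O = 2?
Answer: -4/32133 ≈ -0.00012448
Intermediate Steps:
1/(-7872 + (O*(4 - 2) + 1/32)*(-40)) = 1/(-7872 + (2*(4 - 2) + 1/32)*(-40)) = 1/(-7872 + (2*2 + 1*(1/32))*(-40)) = 1/(-7872 + (4 + 1/32)*(-40)) = 1/(-7872 + (129/32)*(-40)) = 1/(-7872 - 645/4) = 1/(-32133/4) = -4/32133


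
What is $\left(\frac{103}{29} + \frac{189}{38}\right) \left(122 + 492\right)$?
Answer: $\frac{2884265}{551} \approx 5234.6$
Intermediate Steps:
$\left(\frac{103}{29} + \frac{189}{38}\right) \left(122 + 492\right) = \left(103 \cdot \frac{1}{29} + 189 \cdot \frac{1}{38}\right) 614 = \left(\frac{103}{29} + \frac{189}{38}\right) 614 = \frac{9395}{1102} \cdot 614 = \frac{2884265}{551}$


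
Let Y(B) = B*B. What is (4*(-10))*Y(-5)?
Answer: -1000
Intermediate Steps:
Y(B) = B²
(4*(-10))*Y(-5) = (4*(-10))*(-5)² = -40*25 = -1000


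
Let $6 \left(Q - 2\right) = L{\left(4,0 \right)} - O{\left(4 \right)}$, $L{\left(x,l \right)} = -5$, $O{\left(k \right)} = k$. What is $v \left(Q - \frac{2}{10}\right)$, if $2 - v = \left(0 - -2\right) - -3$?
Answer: $- \frac{9}{10} \approx -0.9$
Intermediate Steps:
$Q = \frac{1}{2}$ ($Q = 2 + \frac{-5 - 4}{6} = 2 + \frac{1}{6} \left(-9\right) = 2 - \frac{3}{2} = \frac{1}{2} \approx 0.5$)
$v = -3$ ($v = 2 - \left(\left(0 - -2\right) - -3\right) = 2 - \left(\left(0 + 2\right) + 3\right) = 2 - \left(2 + 3\right) = 2 - 5 = -3$)
$v \left(Q - \frac{2}{10}\right) = - 3 \left(\frac{1}{2} - \frac{2}{10}\right) = - 3 \left(\frac{1}{2} - \frac{1}{5}\right) = \left(-3\right) \frac{3}{10} = - \frac{9}{10}$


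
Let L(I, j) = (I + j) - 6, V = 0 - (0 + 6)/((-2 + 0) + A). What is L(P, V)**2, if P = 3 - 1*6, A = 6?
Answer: 441/4 ≈ 110.25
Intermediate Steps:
P = -3 (P = 3 - 6 = -3)
V = -3/2 (V = 0 - (0 + 6)/((-2 + 0) + 6) = 0 - 6/(-2 + 6) = 0 - 6/4 = 0 - 1*3/2 = 0 - 3/2 = -3/2 ≈ -1.5000)
L(I, j) = -6 + I + j
L(P, V)**2 = (-6 - 3 - 3/2)**2 = (-21/2)**2 = 441/4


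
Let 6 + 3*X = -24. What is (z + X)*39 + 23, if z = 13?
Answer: 140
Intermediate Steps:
X = -10 (X = -2 + (⅓)*(-24) = -2 - 8 = -10)
(z + X)*39 + 23 = (13 - 10)*39 + 23 = 3*39 + 23 = 117 + 23 = 140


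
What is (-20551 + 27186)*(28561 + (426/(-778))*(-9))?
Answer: 73729088710/389 ≈ 1.8953e+8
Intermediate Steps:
(-20551 + 27186)*(28561 + (426/(-778))*(-9)) = 6635*(28561 + (426*(-1/778))*(-9)) = 6635*(28561 - 213/389*(-9)) = 6635*(28561 + 1917/389) = 6635*(11112146/389) = 73729088710/389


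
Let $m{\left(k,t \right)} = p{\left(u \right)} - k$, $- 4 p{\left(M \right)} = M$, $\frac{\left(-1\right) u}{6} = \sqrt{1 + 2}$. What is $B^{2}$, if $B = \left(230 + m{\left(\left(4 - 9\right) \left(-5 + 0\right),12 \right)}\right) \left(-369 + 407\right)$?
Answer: $60693847 + 888060 \sqrt{3} \approx 6.2232 \cdot 10^{7}$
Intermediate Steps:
$u = - 6 \sqrt{3}$ ($u = - 6 \sqrt{1 + 2} = - 6 \sqrt{3} \approx -10.392$)
$p{\left(M \right)} = - \frac{M}{4}$
$m{\left(k,t \right)} = - k + \frac{3 \sqrt{3}}{2}$ ($m{\left(k,t \right)} = - \frac{\left(-6\right) \sqrt{3}}{4} - k = \frac{3 \sqrt{3}}{2} - k = - k + \frac{3 \sqrt{3}}{2}$)
$B = 7790 + 57 \sqrt{3}$ ($B = \left(230 + \left(- \left(4 - 9\right) \left(-5 + 0\right) + \frac{3 \sqrt{3}}{2}\right)\right) \left(-369 + 407\right) = \left(230 + \left(- \left(-5\right) \left(-5\right) + \frac{3 \sqrt{3}}{2}\right)\right) 38 = \left(230 + \left(\left(-1\right) 25 + \frac{3 \sqrt{3}}{2}\right)\right) 38 = \left(230 - \left(25 - \frac{3 \sqrt{3}}{2}\right)\right) 38 = \left(205 + \frac{3 \sqrt{3}}{2}\right) 38 = 7790 + 57 \sqrt{3} \approx 7888.7$)
$B^{2} = \left(7790 + 57 \sqrt{3}\right)^{2}$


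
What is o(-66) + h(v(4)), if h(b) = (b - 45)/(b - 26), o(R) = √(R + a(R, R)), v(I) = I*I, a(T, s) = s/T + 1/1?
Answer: 29/10 + 8*I ≈ 2.9 + 8.0*I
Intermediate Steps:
a(T, s) = 1 + s/T (a(T, s) = s/T + 1*1 = s/T + 1 = 1 + s/T)
v(I) = I²
o(R) = √(2 + R) (o(R) = √(R + (R + R)/R) = √(R + (2*R)/R) = √(R + 2) = √(2 + R))
h(b) = (-45 + b)/(-26 + b)
o(-66) + h(v(4)) = √(2 - 66) + (-45 + 4²)/(-26 + 4²) = √(-64) + (-45 + 16)/(-26 + 16) = 8*I - 29/(-10) = 8*I - ⅒*(-29) = 8*I + 29/10 = 29/10 + 8*I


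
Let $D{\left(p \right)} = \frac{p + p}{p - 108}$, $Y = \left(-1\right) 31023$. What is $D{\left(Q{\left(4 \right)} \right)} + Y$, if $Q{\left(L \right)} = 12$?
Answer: $- \frac{124093}{4} \approx -31023.0$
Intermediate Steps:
$Y = -31023$
$D{\left(p \right)} = \frac{2 p}{-108 + p}$
$D{\left(Q{\left(4 \right)} \right)} + Y = 2 \cdot 12 \frac{1}{-108 + 12} - 31023 = 2 \cdot 12 \frac{1}{-96} - 31023 = 2 \cdot 12 \left(- \frac{1}{96}\right) - 31023 = - \frac{1}{4} - 31023 = - \frac{124093}{4}$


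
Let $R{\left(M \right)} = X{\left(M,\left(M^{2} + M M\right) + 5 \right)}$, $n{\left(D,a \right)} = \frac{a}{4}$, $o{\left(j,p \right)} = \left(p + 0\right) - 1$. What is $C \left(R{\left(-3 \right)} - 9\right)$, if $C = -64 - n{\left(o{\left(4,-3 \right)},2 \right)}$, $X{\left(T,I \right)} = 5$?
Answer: $258$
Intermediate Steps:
$o{\left(j,p \right)} = -1 + p$ ($o{\left(j,p \right)} = p - 1 = -1 + p$)
$n{\left(D,a \right)} = \frac{a}{4}$ ($n{\left(D,a \right)} = a \frac{1}{4} = \frac{a}{4}$)
$R{\left(M \right)} = 5$
$C = - \frac{129}{2}$ ($C = -64 - \frac{1}{4} \cdot 2 = -64 - \frac{1}{2} = - \frac{129}{2} \approx -64.5$)
$C \left(R{\left(-3 \right)} - 9\right) = - \frac{129 \left(5 - 9\right)}{2} = \left(- \frac{129}{2}\right) \left(-4\right) = 258$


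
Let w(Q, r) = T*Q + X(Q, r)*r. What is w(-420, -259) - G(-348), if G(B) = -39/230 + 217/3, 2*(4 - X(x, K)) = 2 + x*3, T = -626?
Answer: 68241577/690 ≈ 98901.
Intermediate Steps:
X(x, K) = 3 - 3*x/2 (X(x, K) = 4 - (2 + x*3)/2 = 4 - (2 + 3*x)/2 = 4 + (-1 - 3*x/2) = 3 - 3*x/2)
G(B) = 49793/690 (G(B) = -39*1/230 + 217*(⅓) = -39/230 + 217/3 = 49793/690)
w(Q, r) = -626*Q + r*(3 - 3*Q/2) (w(Q, r) = -626*Q + (3 - 3*Q/2)*r = -626*Q + r*(3 - 3*Q/2))
w(-420, -259) - G(-348) = (-626*(-420) - 3/2*(-259)*(-2 - 420)) - 1*49793/690 = (262920 - 3/2*(-259)*(-422)) - 49793/690 = (262920 - 163947) - 49793/690 = 98973 - 49793/690 = 68241577/690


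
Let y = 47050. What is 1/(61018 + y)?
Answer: 1/108068 ≈ 9.2534e-6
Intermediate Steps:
1/(61018 + y) = 1/(61018 + 47050) = 1/108068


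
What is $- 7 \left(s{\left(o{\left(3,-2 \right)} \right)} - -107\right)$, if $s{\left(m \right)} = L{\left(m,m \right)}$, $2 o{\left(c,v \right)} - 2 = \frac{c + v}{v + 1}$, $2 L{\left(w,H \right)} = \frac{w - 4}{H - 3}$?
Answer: $- \frac{7539}{10} \approx -753.9$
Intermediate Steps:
$L{\left(w,H \right)} = \frac{-4 + w}{2 \left(-3 + H\right)}$ ($L{\left(w,H \right)} = \frac{\left(w - 4\right) \frac{1}{H - 3}}{2} = \frac{\left(-4 + w\right) \frac{1}{-3 + H}}{2} = \frac{\frac{1}{-3 + H} \left(-4 + w\right)}{2} = \frac{-4 + w}{2 \left(-3 + H\right)}$)
$o{\left(c,v \right)} = 1 + \frac{c + v}{2 \left(1 + v\right)}$ ($o{\left(c,v \right)} = 1 + \frac{\left(c + v\right) \frac{1}{v + 1}}{2} = 1 + \frac{\left(c + v\right) \frac{1}{1 + v}}{2} = 1 + \frac{\frac{1}{1 + v} \left(c + v\right)}{2} = 1 + \frac{c + v}{2 \left(1 + v\right)}$)
$s{\left(m \right)} = \frac{-4 + m}{2 \left(-3 + m\right)}$
$- 7 \left(s{\left(o{\left(3,-2 \right)} \right)} - -107\right) = - 7 \left(\frac{-4 + \frac{2 + 3 + 3 \left(-2\right)}{2 \left(1 - 2\right)}}{2 \left(-3 + \frac{2 + 3 + 3 \left(-2\right)}{2 \left(1 - 2\right)}\right)} - -107\right) = - 7 \left(\frac{-4 + \frac{2 + 3 - 6}{2 \left(-1\right)}}{2 \left(-3 + \frac{2 + 3 - 6}{2 \left(-1\right)}\right)} + 107\right) = - 7 \left(\frac{-4 + \frac{1}{2} \left(-1\right) \left(-1\right)}{2 \left(-3 + \frac{1}{2} \left(-1\right) \left(-1\right)\right)} + 107\right) = - 7 \left(\frac{-4 + \frac{1}{2}}{2 \left(-3 + \frac{1}{2}\right)} + 107\right) = - 7 \left(\frac{1}{2} \frac{1}{- \frac{5}{2}} \left(- \frac{7}{2}\right) + 107\right) = - 7 \left(\frac{1}{2} \left(- \frac{2}{5}\right) \left(- \frac{7}{2}\right) + 107\right) = - 7 \left(\frac{7}{10} + 107\right) = \left(-7\right) \frac{1077}{10} = - \frac{7539}{10}$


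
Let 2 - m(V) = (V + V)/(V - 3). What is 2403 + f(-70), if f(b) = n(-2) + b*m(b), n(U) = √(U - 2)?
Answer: 174999/73 + 2*I ≈ 2397.2 + 2.0*I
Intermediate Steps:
m(V) = 2 - 2*V/(-3 + V) (m(V) = 2 - (V + V)/(V - 3) = 2 - 2*V/(-3 + V))
n(U) = √(-2 + U)
f(b) = 2*I - 6*b/(-3 + b) (f(b) = √(-2 - 2) + b*(-6/(-3 + b)) = √(-4) - 6*b/(-3 + b) = 2*I - 6*b/(-3 + b))
2403 + f(-70) = 2403 + 2*(-3*(-70) + I*(-3 - 70))/(-3 - 70) = 2403 + 2*(210 + I*(-73))/(-73) = 2403 + 2*(-1/73)*(210 - 73*I) = 2403 + (-420/73 + 2*I) = 174999/73 + 2*I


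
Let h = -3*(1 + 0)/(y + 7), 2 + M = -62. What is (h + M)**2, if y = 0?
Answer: 203401/49 ≈ 4151.0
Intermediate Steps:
M = -64 (M = -2 - 62 = -64)
h = -3/7 (h = -3*(1 + 0)/(0 + 7) = -3/7 ≈ -0.42857)
(h + M)**2 = (-3/7 - 64)**2 = (-451/7)**2 = 203401/49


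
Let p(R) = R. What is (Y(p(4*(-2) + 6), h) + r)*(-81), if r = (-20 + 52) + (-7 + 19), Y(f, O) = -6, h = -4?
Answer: -3078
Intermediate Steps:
r = 44 (r = 32 + 12 = 44)
(Y(p(4*(-2) + 6), h) + r)*(-81) = (-6 + 44)*(-81) = 38*(-81) = -3078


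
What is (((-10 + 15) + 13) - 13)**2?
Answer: 25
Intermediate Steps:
(((-10 + 15) + 13) - 13)**2 = ((5 + 13) - 13)**2 = (18 - 13)**2 = 5**2 = 25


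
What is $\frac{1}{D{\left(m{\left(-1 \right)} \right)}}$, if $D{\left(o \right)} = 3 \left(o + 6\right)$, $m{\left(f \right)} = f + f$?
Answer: $\frac{1}{12} \approx 0.083333$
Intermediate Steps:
$m{\left(f \right)} = 2 f$
$D{\left(o \right)} = 18 + 3 o$ ($D{\left(o \right)} = 3 \left(6 + o\right) = 18 + 3 o$)
$\frac{1}{D{\left(m{\left(-1 \right)} \right)}} = \frac{1}{18 + 3 \cdot 2 \left(-1\right)} = \frac{1}{18 + 3 \left(-2\right)} = \frac{1}{18 - 6} = \frac{1}{12}$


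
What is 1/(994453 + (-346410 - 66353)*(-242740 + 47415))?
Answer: 1/80623927428 ≈ 1.2403e-11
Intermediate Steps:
1/(994453 + (-346410 - 66353)*(-242740 + 47415)) = 1/(994453 - 412763*(-195325)) = 1/(994453 + 80622932975) = 1/80623927428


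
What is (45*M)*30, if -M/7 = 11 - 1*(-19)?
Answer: -283500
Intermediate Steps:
M = -210 (M = -7*(11 - 1*(-19)) = -7*(11 + 19) = -7*30 = -210)
(45*M)*30 = (45*(-210))*30 = -9450*30 = -283500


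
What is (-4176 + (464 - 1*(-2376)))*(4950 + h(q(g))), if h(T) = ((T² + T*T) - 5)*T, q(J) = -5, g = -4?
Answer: -6312600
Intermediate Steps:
h(T) = T*(-5 + 2*T²) (h(T) = ((T² + T²) - 5)*T = (2*T² - 5)*T = (-5 + 2*T²)*T = T*(-5 + 2*T²))
(-4176 + (464 - 1*(-2376)))*(4950 + h(q(g))) = (-4176 + (464 - 1*(-2376)))*(4950 - 5*(-5 + 2*(-5)²)) = (-4176 + (464 + 2376))*(4950 - 5*(-5 + 2*25)) = (-4176 + 2840)*(4950 - 5*(-5 + 50)) = -1336*(4950 - 5*45) = -1336*(4950 - 225) = -1336*4725 = -6312600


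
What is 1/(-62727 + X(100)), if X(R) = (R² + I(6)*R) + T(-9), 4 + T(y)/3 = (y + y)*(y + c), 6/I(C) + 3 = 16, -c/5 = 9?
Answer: -13/647099 ≈ -2.0090e-5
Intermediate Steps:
c = -45 (c = -5*9 = -45)
I(C) = 6/13 (I(C) = 6/(-3 + 16) = 6/13)
T(y) = -12 + 6*y*(-45 + y) (T(y) = -12 + 3*((y + y)*(y - 45)) = -12 + 3*((2*y)*(-45 + y)) = -12 + 3*(2*y*(-45 + y)) = -12 + 6*y*(-45 + y))
X(R) = 2904 + R² + 6*R/13 (X(R) = (R² + 6*R/13) + (-12 - 270*(-9) + 6*(-9)²) = (R² + 6*R/13) + (-12 + 2430 + 6*81) = (R² + 6*R/13) + (-12 + 2430 + 486) = (R² + 6*R/13) + 2904 = 2904 + R² + 6*R/13)
1/(-62727 + X(100)) = 1/(-62727 + (2904 + 100² + (6/13)*100)) = 1/(-62727 + (2904 + 10000 + 600/13)) = 1/(-62727 + 168352/13) = 1/(-647099/13) = -13/647099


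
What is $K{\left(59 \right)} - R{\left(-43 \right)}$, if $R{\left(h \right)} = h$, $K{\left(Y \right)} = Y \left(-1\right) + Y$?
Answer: $43$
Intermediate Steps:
$K{\left(Y \right)} = 0$ ($K{\left(Y \right)} = - Y + Y = 0$)
$K{\left(59 \right)} - R{\left(-43 \right)} = 0 - -43 = 0 + 43 = 43$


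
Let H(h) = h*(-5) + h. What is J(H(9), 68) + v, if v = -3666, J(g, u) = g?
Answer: -3702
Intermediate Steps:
H(h) = -4*h (H(h) = -5*h + h = -4*h)
J(H(9), 68) + v = -4*9 - 3666 = -36 - 3666 = -3702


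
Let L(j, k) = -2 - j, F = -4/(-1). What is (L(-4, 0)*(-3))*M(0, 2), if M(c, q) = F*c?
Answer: 0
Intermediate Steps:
F = 4 (F = -4*(-1) = 4)
M(c, q) = 4*c
(L(-4, 0)*(-3))*M(0, 2) = ((-2 - 1*(-4))*(-3))*(4*0) = ((-2 + 4)*(-3))*0 = (2*(-3))*0 = -6*0 = 0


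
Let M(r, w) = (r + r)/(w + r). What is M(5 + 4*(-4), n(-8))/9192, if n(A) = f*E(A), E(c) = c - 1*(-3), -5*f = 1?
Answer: 11/45960 ≈ 0.00023934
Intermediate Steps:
f = -⅕ (f = -⅕*1 = -⅕ ≈ -0.20000)
E(c) = 3 + c (E(c) = c + 3 = 3 + c)
n(A) = -⅗ - A/5 (n(A) = -(3 + A)/5 = -⅗ - A/5)
M(r, w) = 2*r/(r + w) (M(r, w) = (2*r)/(r + w) = 2*r/(r + w))
M(5 + 4*(-4), n(-8))/9192 = (2*(5 + 4*(-4))/((5 + 4*(-4)) + (-⅗ - ⅕*(-8))))/9192 = (2*(5 - 16)/((5 - 16) + (-⅗ + 8/5)))*(1/9192) = (2*(-11)/(-11 + 1))*(1/9192) = (2*(-11)/(-10))*(1/9192) = (2*(-11)*(-⅒))*(1/9192) = (11/5)*(1/9192) = 11/45960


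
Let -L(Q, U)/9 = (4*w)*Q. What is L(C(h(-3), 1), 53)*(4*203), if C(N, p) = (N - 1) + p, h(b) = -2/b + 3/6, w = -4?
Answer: 136416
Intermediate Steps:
h(b) = 1/2 - 2/b (h(b) = -2/b + 3*(1/6) = -2/b + 1/2 = 1/2 - 2/b)
C(N, p) = -1 + N + p (C(N, p) = (-1 + N) + p = -1 + N + p)
L(Q, U) = 144*Q (L(Q, U) = -9*4*(-4)*Q = -(-144)*Q = 144*Q)
L(C(h(-3), 1), 53)*(4*203) = (144*(-1 + (1/2)*(-4 - 3)/(-3) + 1))*(4*203) = (144*(-1 + (1/2)*(-1/3)*(-7) + 1))*812 = (144*(-1 + 7/6 + 1))*812 = (144*(7/6))*812 = 168*812 = 136416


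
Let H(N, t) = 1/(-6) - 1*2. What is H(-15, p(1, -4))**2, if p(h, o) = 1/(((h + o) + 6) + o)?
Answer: 169/36 ≈ 4.6944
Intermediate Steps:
p(h, o) = 1/(6 + h + 2*o) (p(h, o) = 1/((6 + h + o) + o) = 1/(6 + h + 2*o))
H(N, t) = -13/6 (H(N, t) = -1/6 - 2 = -13/6)
H(-15, p(1, -4))**2 = (-13/6)**2 = 169/36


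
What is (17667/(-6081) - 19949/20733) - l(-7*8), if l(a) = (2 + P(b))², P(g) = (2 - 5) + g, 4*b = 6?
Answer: -692158831/168103164 ≈ -4.1175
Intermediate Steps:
b = 3/2 (b = (¼)*6 = 3/2 ≈ 1.5000)
P(g) = -3 + g
l(a) = ¼ (l(a) = (2 + (-3 + 3/2))² = (2 - 3/2)² = (½)² = ¼)
(17667/(-6081) - 19949/20733) - l(-7*8) = (17667/(-6081) - 19949/20733) - 1*¼ = (17667*(-1/6081) - 19949*1/20733) - ¼ = (-5889/2027 - 19949/20733) - ¼ = -162533260/42025791 - ¼ = -692158831/168103164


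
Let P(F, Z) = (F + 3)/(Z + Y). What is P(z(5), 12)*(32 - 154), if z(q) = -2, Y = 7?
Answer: -122/19 ≈ -6.4211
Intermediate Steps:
P(F, Z) = (3 + F)/(7 + Z) (P(F, Z) = (F + 3)/(Z + 7) = (3 + F)/(7 + Z))
P(z(5), 12)*(32 - 154) = ((3 - 2)/(7 + 12))*(32 - 154) = (1/19)*(-122) = -122/19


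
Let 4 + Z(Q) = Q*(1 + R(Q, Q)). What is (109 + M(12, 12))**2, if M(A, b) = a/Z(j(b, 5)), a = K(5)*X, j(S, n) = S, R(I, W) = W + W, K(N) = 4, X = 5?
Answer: 65141041/5476 ≈ 11896.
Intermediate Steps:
R(I, W) = 2*W
Z(Q) = -4 + Q*(1 + 2*Q)
a = 20 (a = 4*5 = 20)
M(A, b) = 20/(-4 + b + 2*b**2)
(109 + M(12, 12))**2 = (109 + 20/(-4 + 12 + 2*12**2))**2 = (109 + 20/(-4 + 12 + 2*144))**2 = (109 + 20/(-4 + 12 + 288))**2 = (109 + 20/296)**2 = (109 + 20*(1/296))**2 = (109 + 5/74)**2 = (8071/74)**2 = 65141041/5476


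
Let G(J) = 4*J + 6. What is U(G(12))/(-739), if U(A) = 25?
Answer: -25/739 ≈ -0.033830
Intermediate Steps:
G(J) = 6 + 4*J
U(G(12))/(-739) = 25/(-739) = 25*(-1/739) = -25/739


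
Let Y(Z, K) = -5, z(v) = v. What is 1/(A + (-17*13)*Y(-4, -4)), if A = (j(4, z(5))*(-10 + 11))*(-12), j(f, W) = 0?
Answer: 1/1105 ≈ 0.00090498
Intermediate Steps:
A = 0 (A = (0*(-10 + 11))*(-12) = (0*1)*(-12) = 0*(-12) = 0)
1/(A + (-17*13)*Y(-4, -4)) = 1/(0 - 17*13*(-5)) = 1/(0 - 221*(-5)) = 1/(0 + 1105) = 1/1105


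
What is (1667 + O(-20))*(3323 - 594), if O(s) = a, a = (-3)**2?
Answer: 4573804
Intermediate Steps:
a = 9
O(s) = 9
(1667 + O(-20))*(3323 - 594) = (1667 + 9)*(3323 - 594) = 1676*2729 = 4573804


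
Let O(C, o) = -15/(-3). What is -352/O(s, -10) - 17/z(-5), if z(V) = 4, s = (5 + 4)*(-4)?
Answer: -1493/20 ≈ -74.650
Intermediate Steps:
s = -36 (s = 9*(-4) = -36)
O(C, o) = 5 (O(C, o) = -15*(-⅓) = 5)
-352/O(s, -10) - 17/z(-5) = -352/5 - 17/4 = -1493/20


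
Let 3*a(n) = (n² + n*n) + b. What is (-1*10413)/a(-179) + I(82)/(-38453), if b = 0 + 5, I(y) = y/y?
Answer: -1201297354/2464337411 ≈ -0.48747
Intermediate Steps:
I(y) = 1
b = 5
a(n) = 5/3 + 2*n²/3 (a(n) = ((n² + n*n) + 5)/3 = ((n² + n²) + 5)/3 = (2*n² + 5)/3 = (5 + 2*n²)/3 = 5/3 + 2*n²/3)
(-1*10413)/a(-179) + I(82)/(-38453) = (-1*10413)/(5/3 + (⅔)*(-179)²) + 1/(-38453) = -10413/(5/3 + (⅔)*32041) + 1*(-1/38453) = -10413/(5/3 + 64082/3) - 1/38453 = -10413/64087/3 - 1/38453 = -10413*3/64087 - 1/38453 = -31239/64087 - 1/38453 = -1201297354/2464337411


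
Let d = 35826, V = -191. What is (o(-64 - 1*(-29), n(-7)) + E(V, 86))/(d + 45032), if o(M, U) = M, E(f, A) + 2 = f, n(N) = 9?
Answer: -114/40429 ≈ -0.0028198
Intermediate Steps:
E(f, A) = -2 + f
(o(-64 - 1*(-29), n(-7)) + E(V, 86))/(d + 45032) = ((-64 - 1*(-29)) + (-2 - 191))/(35826 + 45032) = ((-64 + 29) - 193)/80858 = (-35 - 193)*(1/80858) = -228*1/80858 = -114/40429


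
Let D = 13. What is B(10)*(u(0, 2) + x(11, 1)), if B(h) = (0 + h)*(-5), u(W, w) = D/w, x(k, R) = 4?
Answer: -525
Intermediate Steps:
u(W, w) = 13/w
B(h) = -5*h (B(h) = h*(-5) = -5*h)
B(10)*(u(0, 2) + x(11, 1)) = (-5*10)*(13/2 + 4) = -50*(13*(½) + 4) = -50*(13/2 + 4) = -50*21/2 = -525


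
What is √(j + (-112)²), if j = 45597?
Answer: √58141 ≈ 241.12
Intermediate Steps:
√(j + (-112)²) = √(45597 + (-112)²) = √(45597 + 12544) = √58141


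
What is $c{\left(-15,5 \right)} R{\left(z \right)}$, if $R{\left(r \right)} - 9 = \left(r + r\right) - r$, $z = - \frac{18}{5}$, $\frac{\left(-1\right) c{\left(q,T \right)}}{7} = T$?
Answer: $-189$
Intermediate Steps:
$c{\left(q,T \right)} = - 7 T$
$z = - \frac{18}{5}$ ($z = \left(-18\right) \frac{1}{5} = - \frac{18}{5} \approx -3.6$)
$R{\left(r \right)} = 9 + r$ ($R{\left(r \right)} = 9 + \left(\left(r + r\right) - r\right) = 9 + \left(2 r - r\right) = 9 + r$)
$c{\left(-15,5 \right)} R{\left(z \right)} = \left(-7\right) 5 \left(9 - \frac{18}{5}\right) = \left(-35\right) \frac{27}{5} = -189$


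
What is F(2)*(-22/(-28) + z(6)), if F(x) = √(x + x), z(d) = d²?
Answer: 515/7 ≈ 73.571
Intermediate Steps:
F(x) = √2*√x (F(x) = √(2*x) = √2*√x)
F(2)*(-22/(-28) + z(6)) = (√2*√2)*(-22/(-28) + 6²) = 2*(-22*(-1/28) + 36) = 2*(11/14 + 36) = 2*(515/14) = 515/7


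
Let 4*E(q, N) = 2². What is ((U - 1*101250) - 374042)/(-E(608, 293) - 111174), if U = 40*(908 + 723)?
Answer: 410052/111175 ≈ 3.6883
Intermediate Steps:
E(q, N) = 1 (E(q, N) = (¼)*2² = (¼)*4 = 1)
U = 65240 (U = 40*1631 = 65240)
((U - 1*101250) - 374042)/(-E(608, 293) - 111174) = ((65240 - 1*101250) - 374042)/(-1*1 - 111174) = ((65240 - 101250) - 374042)/(-1 - 111174) = (-36010 - 374042)/(-111175) = -410052*(-1/111175) = 410052/111175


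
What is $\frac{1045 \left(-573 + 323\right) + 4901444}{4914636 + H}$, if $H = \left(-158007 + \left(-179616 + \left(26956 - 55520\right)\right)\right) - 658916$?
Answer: $\frac{4640194}{3889533} \approx 1.193$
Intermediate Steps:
$H = -1025103$ ($H = \left(-158007 - 208180\right) - 658916 = -366187 - 658916 = -1025103$)
$\frac{1045 \left(-573 + 323\right) + 4901444}{4914636 + H} = \frac{1045 \left(-573 + 323\right) + 4901444}{4914636 - 1025103} = \frac{1045 \left(-250\right) + 4901444}{3889533} = \left(-261250 + 4901444\right) \frac{1}{3889533} = 4640194 \cdot \frac{1}{3889533} = \frac{4640194}{3889533}$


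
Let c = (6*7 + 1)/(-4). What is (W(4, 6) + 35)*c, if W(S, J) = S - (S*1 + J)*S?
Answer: 43/4 ≈ 10.750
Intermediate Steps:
W(S, J) = S - S*(J + S) (W(S, J) = S - (S + J)*S = S - (J + S)*S = S - S*(J + S))
c = -43/4 (c = (42 + 1)*(-1/4) = 43*(-1/4) = -43/4 ≈ -10.750)
(W(4, 6) + 35)*c = (4*(1 - 1*6 - 1*4) + 35)*(-43/4) = (4*(1 - 6 - 4) + 35)*(-43/4) = (4*(-9) + 35)*(-43/4) = (-36 + 35)*(-43/4) = -1*(-43/4) = 43/4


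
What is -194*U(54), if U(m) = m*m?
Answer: -565704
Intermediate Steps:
U(m) = m²
-194*U(54) = -194*54² = -194*2916 = -565704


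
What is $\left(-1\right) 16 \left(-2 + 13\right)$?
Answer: $-176$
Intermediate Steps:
$\left(-1\right) 16 \left(-2 + 13\right) = \left(-16\right) 11 = -176$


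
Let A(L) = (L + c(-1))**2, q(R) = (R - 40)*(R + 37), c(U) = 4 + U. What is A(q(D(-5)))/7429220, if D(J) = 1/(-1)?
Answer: 2169729/7429220 ≈ 0.29205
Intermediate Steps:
D(J) = -1
q(R) = (-40 + R)*(37 + R)
A(L) = (3 + L)**2 (A(L) = (L + (4 - 1))**2 = (L + 3)**2 = (3 + L)**2)
A(q(D(-5)))/7429220 = (3 + (-1480 + (-1)**2 - 3*(-1)))**2/7429220 = (3 + (-1480 + 1 + 3))**2*(1/7429220) = (3 - 1476)**2*(1/7429220) = (-1473)**2*(1/7429220) = 2169729*(1/7429220) = 2169729/7429220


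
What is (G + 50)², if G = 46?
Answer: 9216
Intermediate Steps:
(G + 50)² = (46 + 50)² = 96² = 9216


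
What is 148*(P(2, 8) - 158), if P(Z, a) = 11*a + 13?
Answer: -8436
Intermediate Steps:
P(Z, a) = 13 + 11*a
148*(P(2, 8) - 158) = 148*((13 + 11*8) - 158) = 148*((13 + 88) - 158) = 148*(101 - 158) = 148*(-57) = -8436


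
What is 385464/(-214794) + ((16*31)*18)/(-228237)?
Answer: -4994157100/2723552121 ≈ -1.8337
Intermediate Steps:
385464/(-214794) + ((16*31)*18)/(-228237) = 385464*(-1/214794) + (496*18)*(-1/228237) = -64244/35799 + 8928*(-1/228237) = -64244/35799 - 2976/76079 = -4994157100/2723552121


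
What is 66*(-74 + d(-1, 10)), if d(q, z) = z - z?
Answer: -4884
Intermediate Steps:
d(q, z) = 0
66*(-74 + d(-1, 10)) = 66*(-74 + 0) = 66*(-74) = -4884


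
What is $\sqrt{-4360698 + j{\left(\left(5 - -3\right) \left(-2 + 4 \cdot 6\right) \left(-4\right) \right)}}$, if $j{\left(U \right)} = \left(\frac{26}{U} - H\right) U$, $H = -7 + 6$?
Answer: $4 i \sqrt{272586} \approx 2088.4 i$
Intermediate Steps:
$H = -1$
$j{\left(U \right)} = U \left(1 + \frac{26}{U}\right)$ ($j{\left(U \right)} = \left(\frac{26}{U} - -1\right) U = \left(\frac{26}{U} + 1\right) U = \left(1 + \frac{26}{U}\right) U = U \left(1 + \frac{26}{U}\right)$)
$\sqrt{-4360698 + j{\left(\left(5 - -3\right) \left(-2 + 4 \cdot 6\right) \left(-4\right) \right)}} = \sqrt{-4360698 + \left(26 + \left(5 - -3\right) \left(-2 + 4 \cdot 6\right) \left(-4\right)\right)} = \sqrt{-4360698 + \left(26 + \left(5 + 3\right) \left(-2 + 24\right) \left(-4\right)\right)} = \sqrt{-4360698 + \left(26 + 8 \cdot 22 \left(-4\right)\right)} = \sqrt{-4360698 + \left(26 + 176 \left(-4\right)\right)} = \sqrt{-4360698 + \left(26 - 704\right)} = \sqrt{-4360698 - 678} = \sqrt{-4361376} = 4 i \sqrt{272586}$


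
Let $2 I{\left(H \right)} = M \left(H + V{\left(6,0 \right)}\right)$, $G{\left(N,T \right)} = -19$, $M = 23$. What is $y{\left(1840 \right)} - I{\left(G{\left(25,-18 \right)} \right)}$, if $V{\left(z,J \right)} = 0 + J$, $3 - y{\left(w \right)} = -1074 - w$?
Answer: $\frac{6271}{2} \approx 3135.5$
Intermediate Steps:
$y{\left(w \right)} = 1077 + w$ ($y{\left(w \right)} = 3 - \left(-1074 - w\right) = 3 + \left(1074 + w\right) = 1077 + w$)
$V{\left(z,J \right)} = J$
$I{\left(H \right)} = \frac{23 H}{2}$ ($I{\left(H \right)} = \frac{23 \left(H + 0\right)}{2} = \frac{23 H}{2}$)
$y{\left(1840 \right)} - I{\left(G{\left(25,-18 \right)} \right)} = \left(1077 + 1840\right) - \frac{23}{2} \left(-19\right) = 2917 - - \frac{437}{2} = 2917 + \frac{437}{2} = \frac{6271}{2}$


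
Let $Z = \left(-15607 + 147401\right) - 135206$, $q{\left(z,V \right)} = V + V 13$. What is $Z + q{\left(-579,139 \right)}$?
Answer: $-1466$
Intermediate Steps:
$q{\left(z,V \right)} = 14 V$ ($q{\left(z,V \right)} = V + 13 V = 14 V$)
$Z = -3412$ ($Z = 131794 - 135206 = -3412$)
$Z + q{\left(-579,139 \right)} = -3412 + 14 \cdot 139 = -3412 + 1946 = -1466$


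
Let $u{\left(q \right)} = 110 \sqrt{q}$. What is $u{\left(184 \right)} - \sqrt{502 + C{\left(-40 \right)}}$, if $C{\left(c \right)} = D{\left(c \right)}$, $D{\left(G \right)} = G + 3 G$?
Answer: $- 3 \sqrt{38} + 220 \sqrt{46} \approx 1473.6$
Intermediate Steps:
$D{\left(G \right)} = 4 G$
$C{\left(c \right)} = 4 c$
$u{\left(184 \right)} - \sqrt{502 + C{\left(-40 \right)}} = 110 \sqrt{184} - \sqrt{502 + 4 \left(-40\right)} = 110 \cdot 2 \sqrt{46} - \sqrt{502 - 160} = 220 \sqrt{46} - \sqrt{342} = 220 \sqrt{46} - 3 \sqrt{38} = - 3 \sqrt{38} + 220 \sqrt{46}$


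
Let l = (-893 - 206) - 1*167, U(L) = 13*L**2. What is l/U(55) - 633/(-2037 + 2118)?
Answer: -8331757/1061775 ≈ -7.8470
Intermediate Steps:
l = -1266 (l = -1099 - 167 = -1266)
l/U(55) - 633/(-2037 + 2118) = -1266/(13*55**2) - 633/(-2037 + 2118) = -1266/(13*3025) - 633/81 = -1266/39325 - 633*1/81 = -1266*1/39325 - 211/27 = -1266/39325 - 211/27 = -8331757/1061775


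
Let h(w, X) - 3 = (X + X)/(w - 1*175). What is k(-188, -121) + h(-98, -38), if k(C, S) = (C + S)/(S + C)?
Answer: 1168/273 ≈ 4.2784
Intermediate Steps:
k(C, S) = 1 (k(C, S) = (C + S)/(C + S) = 1)
h(w, X) = 3 + 2*X/(-175 + w) (h(w, X) = 3 + (X + X)/(w - 1*175) = 3 + (2*X)/(w - 175) = 3 + (2*X)/(-175 + w) = 3 + 2*X/(-175 + w))
k(-188, -121) + h(-98, -38) = 1 + (-525 + 2*(-38) + 3*(-98))/(-175 - 98) = 1 + (-525 - 76 - 294)/(-273) = 1 - 1/273*(-895) = 1 + 895/273 = 1168/273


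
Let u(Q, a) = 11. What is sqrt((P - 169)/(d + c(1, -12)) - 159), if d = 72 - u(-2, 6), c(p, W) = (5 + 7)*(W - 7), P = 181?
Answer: I*sqrt(4436355)/167 ≈ 12.612*I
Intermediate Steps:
c(p, W) = -84 + 12*W (c(p, W) = 12*(-7 + W) = -84 + 12*W)
d = 61 (d = 72 - 1*11 = 72 - 11 = 61)
sqrt((P - 169)/(d + c(1, -12)) - 159) = sqrt((181 - 169)/(61 + (-84 + 12*(-12))) - 159) = sqrt(12/(61 + (-84 - 144)) - 159) = sqrt(12/(61 - 228) - 159) = sqrt(12/(-167) - 159) = sqrt(12*(-1/167) - 159) = sqrt(-12/167 - 159) = sqrt(-26565/167) = I*sqrt(4436355)/167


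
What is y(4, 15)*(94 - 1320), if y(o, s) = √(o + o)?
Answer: -2452*√2 ≈ -3467.7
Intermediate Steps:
y(o, s) = √2*√o (y(o, s) = √(2*o) = √2*√o)
y(4, 15)*(94 - 1320) = (√2*√4)*(94 - 1320) = (√2*2)*(-1226) = (2*√2)*(-1226) = -2452*√2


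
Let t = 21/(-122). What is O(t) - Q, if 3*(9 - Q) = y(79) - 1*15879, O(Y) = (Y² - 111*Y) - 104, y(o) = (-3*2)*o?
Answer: -82529753/14884 ≈ -5544.9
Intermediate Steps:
y(o) = -6*o
t = -21/122 (t = 21*(-1/122) = -21/122 ≈ -0.17213)
O(Y) = -104 + Y² - 111*Y
Q = 5460 (Q = 9 - (-6*79 - 1*15879)/3 = 9 - (-474 - 15879)/3 = 9 - ⅓*(-16353) = 9 + 5451 = 5460)
O(t) - Q = (-104 + (-21/122)² - 111*(-21/122)) - 1*5460 = (-104 + 441/14884 + 2331/122) - 5460 = -1263113/14884 - 5460 = -82529753/14884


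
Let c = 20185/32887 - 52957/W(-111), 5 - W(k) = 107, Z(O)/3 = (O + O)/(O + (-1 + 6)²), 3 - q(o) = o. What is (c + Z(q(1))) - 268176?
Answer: -2693532818453/10063422 ≈ -2.6766e+5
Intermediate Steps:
q(o) = 3 - o
Z(O) = 6*O/(25 + O) (Z(O) = 3*((O + O)/(O + (-1 + 6)²)) = 3*((2*O)/(O + 5²)) = 3*((2*O)/(O + 25)) = 3*((2*O)/(25 + O)) = 3*(2*O/(25 + O)) = 6*O/(25 + O))
W(k) = -102 (W(k) = 5 - 1*107 = 5 - 107 = -102)
c = 1743655729/3354474 (c = 20185/32887 - 52957/(-102) = 20185*(1/32887) - 52957*(-1/102) = 20185/32887 + 52957/102 = 1743655729/3354474 ≈ 519.80)
(c + Z(q(1))) - 268176 = (1743655729/3354474 + 6*(3 - 1*1)/(25 + (3 - 1*1))) - 268176 = (1743655729/3354474 + 6*(3 - 1)/(25 + (3 - 1))) - 268176 = (1743655729/3354474 + 6*2/(25 + 2)) - 268176 = (1743655729/3354474 + 6*2/27) - 268176 = (1743655729/3354474 + 6*2*(1/27)) - 268176 = (1743655729/3354474 + 4/9) - 268176 = 5235439819/10063422 - 268176 = -2693532818453/10063422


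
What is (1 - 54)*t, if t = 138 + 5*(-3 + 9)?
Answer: -8904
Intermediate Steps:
t = 168 (t = 138 + 5*6 = 138 + 30 = 168)
(1 - 54)*t = (1 - 54)*168 = -53*168 = -8904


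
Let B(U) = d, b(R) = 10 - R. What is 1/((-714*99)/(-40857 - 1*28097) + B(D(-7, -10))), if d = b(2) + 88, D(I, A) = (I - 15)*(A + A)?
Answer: 34477/3345135 ≈ 0.010307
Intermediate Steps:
D(I, A) = 2*A*(-15 + I) (D(I, A) = (-15 + I)*(2*A) = 2*A*(-15 + I))
d = 96 (d = (10 - 1*2) + 88 = (10 - 2) + 88 = 8 + 88 = 96)
B(U) = 96
1/((-714*99)/(-40857 - 1*28097) + B(D(-7, -10))) = 1/((-714*99)/(-40857 - 1*28097) + 96) = 1/(-70686/(-40857 - 28097) + 96) = 1/(-70686/(-68954) + 96) = 1/(-70686*(-1/68954) + 96) = 1/(35343/34477 + 96) = 1/(3345135/34477) = 34477/3345135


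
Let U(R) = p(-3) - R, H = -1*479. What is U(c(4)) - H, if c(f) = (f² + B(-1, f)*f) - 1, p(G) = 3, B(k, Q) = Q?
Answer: 451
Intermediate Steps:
H = -479
c(f) = -1 + 2*f² (c(f) = (f² + f*f) - 1 = (f² + f²) - 1 = 2*f² - 1 = -1 + 2*f²)
U(R) = 3 - R
U(c(4)) - H = (3 - (-1 + 2*4²)) - 1*(-479) = (3 - (-1 + 2*16)) + 479 = (3 - (-1 + 32)) + 479 = (3 - 1*31) + 479 = (3 - 31) + 479 = -28 + 479 = 451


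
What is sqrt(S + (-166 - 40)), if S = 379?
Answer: sqrt(173) ≈ 13.153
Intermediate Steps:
sqrt(S + (-166 - 40)) = sqrt(379 + (-166 - 40)) = sqrt(379 - 206) = sqrt(173)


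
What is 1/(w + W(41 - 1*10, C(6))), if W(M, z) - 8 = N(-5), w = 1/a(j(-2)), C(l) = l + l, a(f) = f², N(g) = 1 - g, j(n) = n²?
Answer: 16/225 ≈ 0.071111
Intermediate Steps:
C(l) = 2*l
w = 1/16 (w = 1/(((-2)²)²) = 1/(4²) = 1/16 ≈ 0.062500)
W(M, z) = 14 (W(M, z) = 8 + (1 - 1*(-5)) = 8 + (1 + 5) = 8 + 6 = 14)
1/(w + W(41 - 1*10, C(6))) = 1/(1/16 + 14) = 1/(225/16) = 16/225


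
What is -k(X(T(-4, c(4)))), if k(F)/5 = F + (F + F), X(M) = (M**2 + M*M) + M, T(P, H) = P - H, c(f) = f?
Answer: -1800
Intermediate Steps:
X(M) = M + 2*M**2 (X(M) = (M**2 + M**2) + M = 2*M**2 + M = M + 2*M**2)
k(F) = 15*F (k(F) = 5*(F + (F + F)) = 5*(F + 2*F) = 5*(3*F) = 15*F)
-k(X(T(-4, c(4)))) = -15*(-4 - 1*4)*(1 + 2*(-4 - 1*4)) = -15*(-4 - 4)*(1 + 2*(-4 - 4)) = -15*(-8*(1 + 2*(-8))) = -15*(-8*(1 - 16)) = -15*(-8*(-15)) = -15*120 = -1*1800 = -1800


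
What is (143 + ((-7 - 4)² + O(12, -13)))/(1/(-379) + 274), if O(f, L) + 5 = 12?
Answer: 102709/103845 ≈ 0.98906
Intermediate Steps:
O(f, L) = 7 (O(f, L) = -5 + 12 = 7)
(143 + ((-7 - 4)² + O(12, -13)))/(1/(-379) + 274) = (143 + ((-7 - 4)² + 7))/(1/(-379) + 274) = (143 + ((-11)² + 7))/(-1/379 + 274) = (143 + (121 + 7))/(103845/379) = (143 + 128)*(379/103845) = 271*(379/103845) = 102709/103845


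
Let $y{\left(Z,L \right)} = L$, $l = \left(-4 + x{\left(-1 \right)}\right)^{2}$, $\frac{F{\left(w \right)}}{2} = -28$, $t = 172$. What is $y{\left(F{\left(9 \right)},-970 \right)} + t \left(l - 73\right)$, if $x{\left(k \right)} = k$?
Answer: $-9226$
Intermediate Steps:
$F{\left(w \right)} = -56$ ($F{\left(w \right)} = 2 \left(-28\right) = -56$)
$l = 25$ ($l = \left(-4 - 1\right)^{2} = \left(-5\right)^{2} = 25$)
$y{\left(F{\left(9 \right)},-970 \right)} + t \left(l - 73\right) = -970 + 172 \left(25 - 73\right) = -970 + 172 \left(-48\right) = -970 - 8256 = -9226$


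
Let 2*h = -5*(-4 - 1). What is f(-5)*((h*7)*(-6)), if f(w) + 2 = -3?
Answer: 2625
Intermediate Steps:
h = 25/2 (h = (-5*(-4 - 1))/2 = (-5*(-5))/2 = (½)*25 = 25/2 ≈ 12.500)
f(w) = -5 (f(w) = -2 - 3 = -5)
f(-5)*((h*7)*(-6)) = -5*(25/2)*7*(-6) = -875*(-6)/2 = -5*(-525) = 2625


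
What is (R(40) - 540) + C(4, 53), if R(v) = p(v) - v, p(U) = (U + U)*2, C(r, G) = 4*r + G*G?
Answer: 2405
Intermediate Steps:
C(r, G) = G² + 4*r (C(r, G) = 4*r + G² = G² + 4*r)
p(U) = 4*U (p(U) = (2*U)*2 = 4*U)
R(v) = 3*v (R(v) = 4*v - v = 3*v)
(R(40) - 540) + C(4, 53) = (3*40 - 540) + (53² + 4*4) = (120 - 540) + (2809 + 16) = -420 + 2825 = 2405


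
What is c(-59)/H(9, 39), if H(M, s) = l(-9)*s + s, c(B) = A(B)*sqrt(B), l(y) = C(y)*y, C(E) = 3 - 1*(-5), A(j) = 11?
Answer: -11*I*sqrt(59)/2769 ≈ -0.030514*I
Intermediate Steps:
C(E) = 8 (C(E) = 3 + 5 = 8)
l(y) = 8*y
c(B) = 11*sqrt(B)
H(M, s) = -71*s (H(M, s) = (8*(-9))*s + s = -72*s + s = -71*s)
c(-59)/H(9, 39) = (11*sqrt(-59))/((-71*39)) = (11*(I*sqrt(59)))/(-2769) = (11*I*sqrt(59))*(-1/2769) = -11*I*sqrt(59)/2769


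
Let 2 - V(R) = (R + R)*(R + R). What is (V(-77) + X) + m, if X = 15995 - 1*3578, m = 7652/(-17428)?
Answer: -49222942/4357 ≈ -11297.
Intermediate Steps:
V(R) = 2 - 4*R**2 (V(R) = 2 - (R + R)*(R + R) = 2 - 2*R*2*R = 2 - 4*R**2)
m = -1913/4357 (m = 7652*(-1/17428) = -1913/4357 ≈ -0.43906)
X = 12417 (X = 15995 - 3578 = 12417)
(V(-77) + X) + m = ((2 - 4*(-77)**2) + 12417) - 1913/4357 = ((2 - 4*5929) + 12417) - 1913/4357 = ((2 - 23716) + 12417) - 1913/4357 = (-23714 + 12417) - 1913/4357 = -11297 - 1913/4357 = -49222942/4357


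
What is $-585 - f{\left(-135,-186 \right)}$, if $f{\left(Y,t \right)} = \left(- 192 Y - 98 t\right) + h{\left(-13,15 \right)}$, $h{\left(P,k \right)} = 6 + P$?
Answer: $-44726$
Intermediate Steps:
$f{\left(Y,t \right)} = -7 - 192 Y - 98 t$ ($f{\left(Y,t \right)} = \left(- 192 Y - 98 t\right) + \left(6 - 13\right) = \left(- 192 Y - 98 t\right) - 7 = -7 - 192 Y - 98 t$)
$-585 - f{\left(-135,-186 \right)} = -585 - \left(-7 - -25920 - -18228\right) = -585 - \left(-7 + 25920 + 18228\right) = -585 - 44141 = -44726$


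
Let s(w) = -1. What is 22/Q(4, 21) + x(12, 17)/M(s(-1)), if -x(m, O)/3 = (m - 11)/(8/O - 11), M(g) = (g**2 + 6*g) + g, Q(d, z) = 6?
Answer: 3887/1074 ≈ 3.6192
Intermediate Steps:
M(g) = g**2 + 7*g
x(m, O) = -3*(-11 + m)/(-11 + 8/O) (x(m, O) = -3*(m - 11)/(8/O - 11) = -3*(-11 + m)/(-11 + 8/O))
22/Q(4, 21) + x(12, 17)/M(s(-1)) = 22/6 + (3*17*(-11 + 12)/(-8 + 11*17))/((-(7 - 1))) = 22*(1/6) + (3*17*1/(-8 + 187))/((-1*6)) = 11/3 + (3*17*1/179)/(-6) = 11/3 + (3*17*(1/179)*1)*(-1/6) = 11/3 + (51/179)*(-1/6) = 11/3 - 17/358 = 3887/1074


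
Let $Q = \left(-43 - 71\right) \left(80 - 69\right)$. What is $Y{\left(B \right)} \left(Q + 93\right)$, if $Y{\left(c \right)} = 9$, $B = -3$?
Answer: $-10449$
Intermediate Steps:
$Q = -1254$ ($Q = \left(-114\right) 11 = -1254$)
$Y{\left(B \right)} \left(Q + 93\right) = 9 \left(-1254 + 93\right) = 9 \left(-1161\right) = -10449$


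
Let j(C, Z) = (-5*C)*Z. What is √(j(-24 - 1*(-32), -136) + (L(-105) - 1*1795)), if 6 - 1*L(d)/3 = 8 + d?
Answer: √3954 ≈ 62.881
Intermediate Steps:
L(d) = -6 - 3*d (L(d) = 18 - 3*(8 + d) = 18 + (-24 - 3*d) = -6 - 3*d)
j(C, Z) = -5*C*Z
√(j(-24 - 1*(-32), -136) + (L(-105) - 1*1795)) = √(-5*(-24 - 1*(-32))*(-136) + ((-6 - 3*(-105)) - 1*1795)) = √(-5*(-24 + 32)*(-136) + ((-6 + 315) - 1795)) = √(-5*8*(-136) + (309 - 1795)) = √(5440 - 1486) = √3954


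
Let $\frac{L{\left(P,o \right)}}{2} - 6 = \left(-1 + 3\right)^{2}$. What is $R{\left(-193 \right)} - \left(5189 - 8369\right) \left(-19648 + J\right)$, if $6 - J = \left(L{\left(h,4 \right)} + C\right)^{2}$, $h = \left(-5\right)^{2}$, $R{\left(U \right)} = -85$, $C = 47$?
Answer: $-76736665$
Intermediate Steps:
$h = 25$
$L{\left(P,o \right)} = 20$ ($L{\left(P,o \right)} = 12 + 2 \left(-1 + 3\right)^{2} = 12 + 2 \cdot 2^{2} = 12 + 2 \cdot 4 = 12 + 8 = 20$)
$J = -4483$ ($J = 6 - \left(20 + 47\right)^{2} = 6 - 67^{2} = 6 - 4489 = -4483$)
$R{\left(-193 \right)} - \left(5189 - 8369\right) \left(-19648 + J\right) = -85 - \left(5189 - 8369\right) \left(-19648 - 4483\right) = -85 - \left(-3180\right) \left(-24131\right) = -85 - 76736580 = -76736665$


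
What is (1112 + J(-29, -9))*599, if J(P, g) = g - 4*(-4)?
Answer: 670281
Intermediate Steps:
J(P, g) = 16 + g (J(P, g) = g + 16 = 16 + g)
(1112 + J(-29, -9))*599 = (1112 + (16 - 9))*599 = (1112 + 7)*599 = 1119*599 = 670281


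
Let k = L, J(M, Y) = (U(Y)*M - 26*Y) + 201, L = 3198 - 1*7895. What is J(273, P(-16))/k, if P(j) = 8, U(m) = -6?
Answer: 235/671 ≈ 0.35022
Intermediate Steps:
L = -4697 (L = 3198 - 7895 = -4697)
J(M, Y) = 201 - 26*Y - 6*M (J(M, Y) = (-6*M - 26*Y) + 201 = (-26*Y - 6*M) + 201 = 201 - 26*Y - 6*M)
k = -4697
J(273, P(-16))/k = (201 - 26*8 - 6*273)/(-4697) = (201 - 208 - 1638)*(-1/4697) = -1645*(-1/4697) = 235/671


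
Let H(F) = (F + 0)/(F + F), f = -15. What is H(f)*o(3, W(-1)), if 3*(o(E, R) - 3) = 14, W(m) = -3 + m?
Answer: 23/6 ≈ 3.8333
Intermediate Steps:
o(E, R) = 23/3 (o(E, R) = 3 + (1/3)*14 = 3 + 14/3 = 23/3)
H(F) = 1/2 (H(F) = F/((2*F)) = F*(1/(2*F)) = 1/2)
H(f)*o(3, W(-1)) = (1/2)*(23/3) = 23/6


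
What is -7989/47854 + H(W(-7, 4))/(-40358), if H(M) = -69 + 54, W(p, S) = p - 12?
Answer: -80425563/482822933 ≈ -0.16657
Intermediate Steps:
W(p, S) = -12 + p
H(M) = -15
-7989/47854 + H(W(-7, 4))/(-40358) = -7989/47854 - 15/(-40358) = -7989*1/47854 - 15*(-1/40358) = -7989/47854 + 15/40358 = -80425563/482822933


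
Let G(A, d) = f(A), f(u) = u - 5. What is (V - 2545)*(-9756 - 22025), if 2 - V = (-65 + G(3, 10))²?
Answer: 223483992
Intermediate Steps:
f(u) = -5 + u
G(A, d) = -5 + A
V = -4487 (V = 2 - (-65 + (-5 + 3))² = 2 - (-65 - 2)² = 2 - 1*(-67)² = 2 - 1*4489 = 2 - 4489 = -4487)
(V - 2545)*(-9756 - 22025) = (-4487 - 2545)*(-9756 - 22025) = -7032*(-31781) = 223483992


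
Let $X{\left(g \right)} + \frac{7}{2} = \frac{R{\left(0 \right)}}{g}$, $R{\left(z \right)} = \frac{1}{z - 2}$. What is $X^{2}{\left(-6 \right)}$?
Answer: $\frac{1681}{144} \approx 11.674$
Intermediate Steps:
$R{\left(z \right)} = \frac{1}{-2 + z}$
$X{\left(g \right)} = - \frac{7}{2} - \frac{1}{2 g}$ ($X{\left(g \right)} = - \frac{7}{2} + \frac{1}{\left(-2 + 0\right) g} = - \frac{7}{2} + \frac{1}{\left(-2\right) g} = - \frac{7}{2} - \frac{1}{2 g}$)
$X^{2}{\left(-6 \right)} = \left(\frac{-1 - -42}{2 \left(-6\right)}\right)^{2} = \left(\frac{1}{2} \left(- \frac{1}{6}\right) \left(-1 + 42\right)\right)^{2} = \left(\frac{1}{2} \left(- \frac{1}{6}\right) 41\right)^{2} = \left(- \frac{41}{12}\right)^{2} = \frac{1681}{144}$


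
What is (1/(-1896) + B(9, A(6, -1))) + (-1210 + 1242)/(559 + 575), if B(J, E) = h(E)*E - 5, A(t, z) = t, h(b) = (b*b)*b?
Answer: 462632027/358344 ≈ 1291.0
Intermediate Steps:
h(b) = b**3 (h(b) = b**2*b = b**3)
B(J, E) = -5 + E**4 (B(J, E) = E**3*E - 5 = E**4 - 5 = -5 + E**4)
(1/(-1896) + B(9, A(6, -1))) + (-1210 + 1242)/(559 + 575) = (1/(-1896) + (-5 + 6**4)) + (-1210 + 1242)/(559 + 575) = (-1/1896 + (-5 + 1296)) + 32/1134 = (-1/1896 + 1291) + 32*(1/1134) = 2447735/1896 + 16/567 = 462632027/358344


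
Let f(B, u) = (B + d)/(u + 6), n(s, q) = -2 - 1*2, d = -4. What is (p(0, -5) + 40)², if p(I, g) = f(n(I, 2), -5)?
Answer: 1024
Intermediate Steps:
n(s, q) = -4 (n(s, q) = -2 - 2 = -4)
f(B, u) = (-4 + B)/(6 + u) (f(B, u) = (B - 4)/(u + 6) = (-4 + B)/(6 + u))
p(I, g) = -8 (p(I, g) = (-4 - 4)/(6 - 5) = -8/1 = 1*(-8) = -8)
(p(0, -5) + 40)² = (-8 + 40)² = 32² = 1024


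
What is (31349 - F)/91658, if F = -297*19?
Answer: 18496/45829 ≈ 0.40359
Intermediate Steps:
F = -5643
(31349 - F)/91658 = (31349 - 1*(-5643))/91658 = (31349 + 5643)*(1/91658) = 36992*(1/91658) = 18496/45829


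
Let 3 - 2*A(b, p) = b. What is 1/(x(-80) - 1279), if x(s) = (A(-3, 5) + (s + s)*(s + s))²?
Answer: 1/655512330 ≈ 1.5255e-9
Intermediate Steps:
A(b, p) = 3/2 - b/2
x(s) = (3 + 4*s²)² (x(s) = ((3/2 - ½*(-3)) + (s + s)*(s + s))² = ((3/2 + 3/2) + (2*s)*(2*s))² = (3 + 4*s²)²)
1/(x(-80) - 1279) = 1/((3 + 4*(-80)²)² - 1279) = 1/((3 + 4*6400)² - 1279) = 1/((3 + 25600)² - 1279) = 1/(25603² - 1279) = 1/(655513609 - 1279) = 1/655512330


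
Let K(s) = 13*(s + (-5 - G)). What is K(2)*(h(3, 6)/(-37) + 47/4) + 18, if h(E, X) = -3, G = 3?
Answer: -66957/74 ≈ -904.82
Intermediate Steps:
K(s) = -104 + 13*s (K(s) = 13*(s + (-5 - 1*3)) = 13*(s + (-5 - 3)) = 13*(s - 8) = 13*(-8 + s) = -104 + 13*s)
K(2)*(h(3, 6)/(-37) + 47/4) + 18 = (-104 + 13*2)*(-3/(-37) + 47/4) + 18 = (-104 + 26)*(-3*(-1/37) + 47*(¼)) + 18 = -78*(3/37 + 47/4) + 18 = -78*1751/148 + 18 = -68289/74 + 18 = -66957/74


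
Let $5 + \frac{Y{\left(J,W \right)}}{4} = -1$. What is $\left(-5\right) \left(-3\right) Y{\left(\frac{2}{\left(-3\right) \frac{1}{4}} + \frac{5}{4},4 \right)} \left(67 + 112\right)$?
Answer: $-64440$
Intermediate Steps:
$Y{\left(J,W \right)} = -24$ ($Y{\left(J,W \right)} = -20 + 4 \left(-1\right) = -20 - 4 = -24$)
$\left(-5\right) \left(-3\right) Y{\left(\frac{2}{\left(-3\right) \frac{1}{4}} + \frac{5}{4},4 \right)} \left(67 + 112\right) = \left(-5\right) \left(-3\right) \left(-24\right) \left(67 + 112\right) = 15 \left(-24\right) 179 = \left(-360\right) 179 = -64440$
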